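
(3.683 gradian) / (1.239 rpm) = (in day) 5.161e-06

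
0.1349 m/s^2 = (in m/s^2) 0.1349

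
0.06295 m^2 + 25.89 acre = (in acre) 25.89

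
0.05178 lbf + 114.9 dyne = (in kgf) 0.0236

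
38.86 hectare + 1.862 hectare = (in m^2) 4.072e+05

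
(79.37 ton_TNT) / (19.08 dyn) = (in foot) 5.71e+15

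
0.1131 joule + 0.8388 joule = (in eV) 5.941e+18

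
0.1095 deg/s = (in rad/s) 0.001911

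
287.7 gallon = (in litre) 1089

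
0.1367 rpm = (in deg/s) 0.8202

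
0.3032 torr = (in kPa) 0.04042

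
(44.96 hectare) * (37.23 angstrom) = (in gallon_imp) 0.3682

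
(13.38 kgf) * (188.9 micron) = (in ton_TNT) 5.924e-12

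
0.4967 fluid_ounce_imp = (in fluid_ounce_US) 0.4772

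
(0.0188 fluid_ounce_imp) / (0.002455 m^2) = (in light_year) 2.3e-20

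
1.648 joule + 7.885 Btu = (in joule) 8321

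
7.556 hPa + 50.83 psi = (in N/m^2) 3.512e+05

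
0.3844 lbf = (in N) 1.71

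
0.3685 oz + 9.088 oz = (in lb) 0.591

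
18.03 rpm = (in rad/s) 1.888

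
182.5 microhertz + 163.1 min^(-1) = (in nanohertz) 2.719e+09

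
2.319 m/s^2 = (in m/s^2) 2.319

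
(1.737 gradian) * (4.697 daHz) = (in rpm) 12.24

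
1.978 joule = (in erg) 1.978e+07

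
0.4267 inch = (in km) 1.084e-05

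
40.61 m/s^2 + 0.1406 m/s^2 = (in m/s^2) 40.75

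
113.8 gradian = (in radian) 1.788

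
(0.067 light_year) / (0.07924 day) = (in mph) 2.071e+11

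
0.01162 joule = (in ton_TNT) 2.777e-12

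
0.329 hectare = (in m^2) 3290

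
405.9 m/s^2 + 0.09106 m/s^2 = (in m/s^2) 406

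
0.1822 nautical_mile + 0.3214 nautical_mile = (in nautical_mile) 0.5036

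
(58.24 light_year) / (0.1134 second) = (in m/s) 4.859e+18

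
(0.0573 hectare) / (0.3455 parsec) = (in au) 3.593e-25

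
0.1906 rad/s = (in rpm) 1.82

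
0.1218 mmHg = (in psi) 0.002355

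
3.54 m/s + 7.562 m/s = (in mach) 0.0326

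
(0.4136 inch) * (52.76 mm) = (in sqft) 0.005966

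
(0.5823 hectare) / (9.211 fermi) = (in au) 4.226e+06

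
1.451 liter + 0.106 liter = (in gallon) 0.4113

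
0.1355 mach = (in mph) 103.2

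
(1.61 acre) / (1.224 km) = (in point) 1.509e+04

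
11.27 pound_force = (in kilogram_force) 5.112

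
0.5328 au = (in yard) 8.717e+10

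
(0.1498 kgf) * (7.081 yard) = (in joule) 9.512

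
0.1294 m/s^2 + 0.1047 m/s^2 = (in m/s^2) 0.2341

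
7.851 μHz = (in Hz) 7.851e-06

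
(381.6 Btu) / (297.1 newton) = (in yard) 1482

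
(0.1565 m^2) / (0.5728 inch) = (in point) 3.049e+04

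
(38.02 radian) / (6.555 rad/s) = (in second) 5.8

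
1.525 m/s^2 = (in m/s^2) 1.525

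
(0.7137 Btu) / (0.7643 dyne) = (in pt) 2.793e+11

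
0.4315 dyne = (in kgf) 4.4e-07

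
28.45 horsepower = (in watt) 2.122e+04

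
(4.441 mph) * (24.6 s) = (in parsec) 1.583e-15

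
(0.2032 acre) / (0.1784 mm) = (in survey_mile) 2864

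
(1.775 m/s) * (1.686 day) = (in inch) 1.018e+07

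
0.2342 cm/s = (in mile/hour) 0.005239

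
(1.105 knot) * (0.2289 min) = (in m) 7.807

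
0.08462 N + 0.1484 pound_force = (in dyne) 7.447e+04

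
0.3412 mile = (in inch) 2.162e+04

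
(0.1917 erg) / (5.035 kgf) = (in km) 3.882e-13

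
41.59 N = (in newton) 41.59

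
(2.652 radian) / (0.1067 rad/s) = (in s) 24.85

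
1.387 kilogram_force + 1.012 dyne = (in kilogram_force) 1.387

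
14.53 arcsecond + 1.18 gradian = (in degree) 1.066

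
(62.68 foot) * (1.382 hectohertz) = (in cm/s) 2.64e+05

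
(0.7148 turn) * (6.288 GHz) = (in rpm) 2.697e+11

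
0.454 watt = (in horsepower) 0.0006088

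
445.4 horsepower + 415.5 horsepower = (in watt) 6.42e+05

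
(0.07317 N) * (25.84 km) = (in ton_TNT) 4.519e-07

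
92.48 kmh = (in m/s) 25.69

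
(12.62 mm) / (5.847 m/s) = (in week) 3.569e-09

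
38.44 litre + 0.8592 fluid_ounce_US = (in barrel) 0.2419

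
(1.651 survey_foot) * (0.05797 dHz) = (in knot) 0.005671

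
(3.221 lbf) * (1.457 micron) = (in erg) 208.8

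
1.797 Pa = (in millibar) 0.01797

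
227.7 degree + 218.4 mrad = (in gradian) 266.9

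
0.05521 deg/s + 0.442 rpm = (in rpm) 0.4512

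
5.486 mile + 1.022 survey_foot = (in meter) 8829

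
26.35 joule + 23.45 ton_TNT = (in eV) 6.124e+29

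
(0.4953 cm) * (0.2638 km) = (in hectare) 0.0001307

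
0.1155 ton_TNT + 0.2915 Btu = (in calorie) 1.155e+08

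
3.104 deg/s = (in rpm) 0.5173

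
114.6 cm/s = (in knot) 2.228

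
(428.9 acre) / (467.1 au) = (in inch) 9.779e-07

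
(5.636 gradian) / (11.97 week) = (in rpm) 1.168e-07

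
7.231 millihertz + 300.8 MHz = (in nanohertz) 3.008e+17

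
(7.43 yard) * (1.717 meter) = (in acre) 0.002883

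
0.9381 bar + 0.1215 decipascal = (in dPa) 9.381e+05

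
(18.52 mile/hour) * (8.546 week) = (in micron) 4.279e+13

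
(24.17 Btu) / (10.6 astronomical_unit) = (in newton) 1.608e-08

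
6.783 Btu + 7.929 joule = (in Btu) 6.791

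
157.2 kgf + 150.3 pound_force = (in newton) 2210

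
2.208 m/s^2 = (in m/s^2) 2.208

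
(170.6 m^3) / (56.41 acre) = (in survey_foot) 0.002452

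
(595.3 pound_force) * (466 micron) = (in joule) 1.234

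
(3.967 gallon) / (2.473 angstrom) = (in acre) 1.5e+04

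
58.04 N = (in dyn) 5.804e+06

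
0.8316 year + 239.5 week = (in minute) 2.851e+06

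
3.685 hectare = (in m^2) 3.685e+04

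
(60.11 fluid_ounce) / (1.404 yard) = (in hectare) 1.385e-07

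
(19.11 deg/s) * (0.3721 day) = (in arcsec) 2.212e+09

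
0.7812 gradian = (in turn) 0.001953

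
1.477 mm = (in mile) 9.178e-07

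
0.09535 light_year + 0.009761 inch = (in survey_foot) 2.96e+15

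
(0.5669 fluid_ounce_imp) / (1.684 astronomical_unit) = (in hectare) 6.394e-21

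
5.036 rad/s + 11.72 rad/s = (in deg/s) 960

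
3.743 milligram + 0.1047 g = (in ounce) 0.003825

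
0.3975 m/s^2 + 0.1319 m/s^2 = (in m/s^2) 0.5294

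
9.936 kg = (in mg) 9.936e+06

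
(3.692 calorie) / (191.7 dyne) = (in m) 8058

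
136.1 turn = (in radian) 855.1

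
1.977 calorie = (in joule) 8.272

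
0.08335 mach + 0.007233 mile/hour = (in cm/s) 2838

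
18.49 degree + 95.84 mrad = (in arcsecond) 8.633e+04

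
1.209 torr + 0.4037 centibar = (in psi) 0.08193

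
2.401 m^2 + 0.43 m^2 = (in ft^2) 30.47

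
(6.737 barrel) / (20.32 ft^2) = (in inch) 22.34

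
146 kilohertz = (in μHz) 1.46e+11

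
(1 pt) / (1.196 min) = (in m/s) 4.916e-06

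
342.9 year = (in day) 1.252e+05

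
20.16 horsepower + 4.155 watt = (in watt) 1.504e+04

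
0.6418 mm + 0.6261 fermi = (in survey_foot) 0.002106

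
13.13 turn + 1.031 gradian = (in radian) 82.51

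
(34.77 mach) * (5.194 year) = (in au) 12.96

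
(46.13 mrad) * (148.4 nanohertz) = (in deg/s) 3.922e-07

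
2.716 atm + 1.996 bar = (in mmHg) 3561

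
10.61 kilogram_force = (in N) 104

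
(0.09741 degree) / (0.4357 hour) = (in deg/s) 6.21e-05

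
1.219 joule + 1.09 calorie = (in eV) 3.607e+19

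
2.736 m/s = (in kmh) 9.85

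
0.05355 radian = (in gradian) 3.409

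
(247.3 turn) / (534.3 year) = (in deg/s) 5.284e-06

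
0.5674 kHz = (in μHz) 5.674e+08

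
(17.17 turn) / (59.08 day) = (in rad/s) 2.113e-05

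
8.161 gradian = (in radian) 0.1282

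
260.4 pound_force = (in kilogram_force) 118.1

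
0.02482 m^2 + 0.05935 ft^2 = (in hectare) 3.033e-06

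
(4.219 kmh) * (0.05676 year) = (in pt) 5.946e+09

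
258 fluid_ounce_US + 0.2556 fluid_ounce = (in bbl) 0.04804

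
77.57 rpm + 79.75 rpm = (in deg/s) 943.9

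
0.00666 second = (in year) 2.112e-10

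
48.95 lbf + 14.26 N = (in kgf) 23.66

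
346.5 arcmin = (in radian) 0.1008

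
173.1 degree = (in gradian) 192.3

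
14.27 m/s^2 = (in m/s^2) 14.27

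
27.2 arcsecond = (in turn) 2.099e-05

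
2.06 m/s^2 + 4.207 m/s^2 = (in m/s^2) 6.267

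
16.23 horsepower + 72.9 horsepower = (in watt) 6.646e+04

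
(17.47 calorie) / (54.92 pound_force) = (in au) 2e-12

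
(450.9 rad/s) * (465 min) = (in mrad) 1.258e+10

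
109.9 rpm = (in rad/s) 11.51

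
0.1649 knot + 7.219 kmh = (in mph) 4.675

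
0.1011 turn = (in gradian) 40.44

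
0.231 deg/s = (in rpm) 0.0385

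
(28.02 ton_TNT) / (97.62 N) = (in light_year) 1.269e-07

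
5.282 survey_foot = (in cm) 161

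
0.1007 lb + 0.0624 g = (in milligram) 4.574e+04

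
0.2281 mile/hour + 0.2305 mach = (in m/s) 78.59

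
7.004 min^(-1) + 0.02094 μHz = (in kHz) 0.0001167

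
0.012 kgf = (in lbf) 0.02646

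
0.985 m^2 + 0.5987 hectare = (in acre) 1.48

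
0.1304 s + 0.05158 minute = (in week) 5.333e-06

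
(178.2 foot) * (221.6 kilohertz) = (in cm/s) 1.204e+09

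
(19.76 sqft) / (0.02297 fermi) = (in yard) 8.74e+16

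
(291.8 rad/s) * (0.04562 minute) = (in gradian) 5.085e+04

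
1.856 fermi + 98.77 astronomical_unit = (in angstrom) 1.478e+23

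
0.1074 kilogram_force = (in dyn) 1.053e+05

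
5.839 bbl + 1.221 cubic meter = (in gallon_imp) 472.8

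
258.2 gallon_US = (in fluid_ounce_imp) 3.44e+04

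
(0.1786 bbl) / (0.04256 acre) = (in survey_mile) 1.024e-07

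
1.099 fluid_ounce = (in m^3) 3.25e-05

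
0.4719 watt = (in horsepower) 0.0006328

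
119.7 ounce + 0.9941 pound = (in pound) 8.475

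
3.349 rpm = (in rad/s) 0.3507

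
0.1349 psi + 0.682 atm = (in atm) 0.6912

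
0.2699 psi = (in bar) 0.01861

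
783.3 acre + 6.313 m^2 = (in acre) 783.3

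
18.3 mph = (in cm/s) 818.1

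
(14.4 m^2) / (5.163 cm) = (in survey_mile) 0.1733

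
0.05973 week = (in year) 0.001146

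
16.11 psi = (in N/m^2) 1.111e+05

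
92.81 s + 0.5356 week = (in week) 0.5358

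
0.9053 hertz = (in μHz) 9.053e+05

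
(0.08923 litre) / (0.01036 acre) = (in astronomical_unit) 1.423e-17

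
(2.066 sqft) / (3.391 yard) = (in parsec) 2.006e-18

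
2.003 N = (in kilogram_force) 0.2042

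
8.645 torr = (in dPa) 1.153e+04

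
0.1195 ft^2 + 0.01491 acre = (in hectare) 0.006035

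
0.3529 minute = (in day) 0.0002451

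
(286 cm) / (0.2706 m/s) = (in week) 1.748e-05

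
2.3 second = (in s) 2.3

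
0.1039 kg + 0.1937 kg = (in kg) 0.2976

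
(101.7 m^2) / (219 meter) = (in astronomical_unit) 3.104e-12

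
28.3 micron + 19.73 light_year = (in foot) 6.124e+17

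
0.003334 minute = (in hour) 5.557e-05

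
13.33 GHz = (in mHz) 1.333e+13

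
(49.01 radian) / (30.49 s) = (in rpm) 15.35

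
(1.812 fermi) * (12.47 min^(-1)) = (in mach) 1.106e-18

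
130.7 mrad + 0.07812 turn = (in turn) 0.09892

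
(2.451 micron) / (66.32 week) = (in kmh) 2.2e-13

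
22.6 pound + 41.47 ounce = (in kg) 11.43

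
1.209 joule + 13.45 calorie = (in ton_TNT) 1.374e-08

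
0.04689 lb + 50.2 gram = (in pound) 0.1576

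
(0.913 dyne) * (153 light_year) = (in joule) 1.322e+13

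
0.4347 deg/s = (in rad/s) 0.007587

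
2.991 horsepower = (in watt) 2230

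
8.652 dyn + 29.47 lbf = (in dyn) 1.311e+07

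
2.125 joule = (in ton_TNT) 5.079e-10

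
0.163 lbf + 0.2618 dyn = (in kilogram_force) 0.07394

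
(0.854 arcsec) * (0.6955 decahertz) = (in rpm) 0.000275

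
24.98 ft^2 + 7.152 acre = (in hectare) 2.895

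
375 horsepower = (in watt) 2.796e+05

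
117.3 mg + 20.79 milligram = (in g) 0.1381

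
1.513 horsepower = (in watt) 1128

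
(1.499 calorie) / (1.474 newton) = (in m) 4.255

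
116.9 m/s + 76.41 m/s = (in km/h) 695.9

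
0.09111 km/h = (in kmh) 0.09111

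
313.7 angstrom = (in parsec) 1.017e-24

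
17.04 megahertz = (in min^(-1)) 1.022e+09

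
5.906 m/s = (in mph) 13.21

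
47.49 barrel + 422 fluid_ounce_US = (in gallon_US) 1998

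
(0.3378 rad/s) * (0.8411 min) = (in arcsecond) 3.516e+06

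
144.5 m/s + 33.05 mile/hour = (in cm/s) 1.593e+04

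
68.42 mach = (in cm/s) 2.33e+06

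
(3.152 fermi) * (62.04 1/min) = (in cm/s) 3.259e-13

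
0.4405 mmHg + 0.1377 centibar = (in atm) 0.001939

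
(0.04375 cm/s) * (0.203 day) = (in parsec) 2.487e-16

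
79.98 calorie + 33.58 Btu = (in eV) 2.232e+23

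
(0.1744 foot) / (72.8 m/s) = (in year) 2.315e-11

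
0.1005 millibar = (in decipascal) 100.5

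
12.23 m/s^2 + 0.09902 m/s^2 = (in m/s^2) 12.33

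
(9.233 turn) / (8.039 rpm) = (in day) 0.0007976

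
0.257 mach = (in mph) 195.8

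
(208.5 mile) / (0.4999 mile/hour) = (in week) 2.483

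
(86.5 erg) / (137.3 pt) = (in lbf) 4.015e-05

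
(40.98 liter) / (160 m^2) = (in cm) 0.02561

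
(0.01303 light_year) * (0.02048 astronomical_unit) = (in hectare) 3.777e+19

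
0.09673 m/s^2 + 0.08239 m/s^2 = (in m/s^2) 0.1791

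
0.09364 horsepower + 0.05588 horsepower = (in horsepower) 0.1495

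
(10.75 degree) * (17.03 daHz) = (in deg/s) 1831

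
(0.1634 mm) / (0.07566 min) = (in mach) 1.057e-07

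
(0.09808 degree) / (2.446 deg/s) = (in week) 6.63e-08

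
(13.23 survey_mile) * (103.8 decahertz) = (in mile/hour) 4.944e+07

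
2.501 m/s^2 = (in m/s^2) 2.501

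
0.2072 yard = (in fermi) 1.895e+14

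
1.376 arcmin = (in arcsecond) 82.56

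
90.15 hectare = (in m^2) 9.015e+05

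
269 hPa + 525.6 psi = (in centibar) 3651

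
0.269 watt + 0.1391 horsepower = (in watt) 104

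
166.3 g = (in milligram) 1.663e+05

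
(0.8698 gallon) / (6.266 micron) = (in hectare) 0.05255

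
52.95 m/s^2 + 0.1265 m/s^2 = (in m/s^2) 53.08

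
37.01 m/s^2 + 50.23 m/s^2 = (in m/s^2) 87.24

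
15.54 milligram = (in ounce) 0.0005482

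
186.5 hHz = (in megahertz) 0.01865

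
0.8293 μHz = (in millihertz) 0.0008293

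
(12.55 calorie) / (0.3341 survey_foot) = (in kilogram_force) 52.58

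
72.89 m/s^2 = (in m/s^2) 72.89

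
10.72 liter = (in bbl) 0.06743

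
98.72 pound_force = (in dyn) 4.391e+07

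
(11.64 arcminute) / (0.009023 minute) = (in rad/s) 0.006254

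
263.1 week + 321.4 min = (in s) 1.591e+08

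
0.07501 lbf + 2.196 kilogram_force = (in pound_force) 4.916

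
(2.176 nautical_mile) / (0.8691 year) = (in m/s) 0.000147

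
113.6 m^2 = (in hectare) 0.01136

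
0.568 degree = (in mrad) 9.913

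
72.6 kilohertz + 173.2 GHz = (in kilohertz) 1.732e+08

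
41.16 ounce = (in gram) 1167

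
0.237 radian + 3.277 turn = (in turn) 3.315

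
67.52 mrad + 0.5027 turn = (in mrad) 3226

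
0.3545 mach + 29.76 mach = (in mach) 30.11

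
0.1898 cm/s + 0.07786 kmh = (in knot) 0.04573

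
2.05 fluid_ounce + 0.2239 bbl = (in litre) 35.66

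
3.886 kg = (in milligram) 3.886e+06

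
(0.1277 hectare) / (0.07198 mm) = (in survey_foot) 5.821e+07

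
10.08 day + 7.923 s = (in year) 0.02762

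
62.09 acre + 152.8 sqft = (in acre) 62.09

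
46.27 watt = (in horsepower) 0.06205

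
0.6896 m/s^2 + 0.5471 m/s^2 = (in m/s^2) 1.237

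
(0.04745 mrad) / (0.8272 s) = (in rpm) 0.0005478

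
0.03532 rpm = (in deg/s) 0.2119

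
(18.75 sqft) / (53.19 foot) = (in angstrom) 1.074e+09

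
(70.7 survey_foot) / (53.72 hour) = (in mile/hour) 0.0002493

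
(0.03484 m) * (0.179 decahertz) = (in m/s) 0.06236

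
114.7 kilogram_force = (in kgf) 114.7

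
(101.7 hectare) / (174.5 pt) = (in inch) 6.504e+08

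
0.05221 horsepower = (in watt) 38.93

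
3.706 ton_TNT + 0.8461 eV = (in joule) 1.551e+10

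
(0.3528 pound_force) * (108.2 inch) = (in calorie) 1.031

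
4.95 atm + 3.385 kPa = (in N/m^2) 5.049e+05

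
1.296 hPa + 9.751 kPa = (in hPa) 98.81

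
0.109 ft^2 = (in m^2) 0.01013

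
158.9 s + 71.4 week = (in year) 1.369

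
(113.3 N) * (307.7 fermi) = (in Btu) 3.304e-14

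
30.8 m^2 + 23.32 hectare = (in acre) 57.63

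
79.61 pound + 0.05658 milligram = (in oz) 1274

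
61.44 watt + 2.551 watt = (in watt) 63.99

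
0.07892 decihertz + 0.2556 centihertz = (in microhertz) 1.045e+04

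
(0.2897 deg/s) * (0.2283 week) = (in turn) 111.1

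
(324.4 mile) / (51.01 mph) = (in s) 2.289e+04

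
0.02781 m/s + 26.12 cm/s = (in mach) 0.0008488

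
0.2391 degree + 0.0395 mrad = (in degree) 0.2414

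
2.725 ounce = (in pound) 0.1703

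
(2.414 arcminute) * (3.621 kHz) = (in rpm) 24.28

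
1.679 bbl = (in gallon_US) 70.52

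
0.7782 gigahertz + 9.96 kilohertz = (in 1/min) 4.669e+10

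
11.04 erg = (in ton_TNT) 2.639e-16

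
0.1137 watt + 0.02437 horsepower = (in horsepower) 0.02452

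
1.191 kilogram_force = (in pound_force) 2.626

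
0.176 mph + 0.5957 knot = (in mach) 0.001131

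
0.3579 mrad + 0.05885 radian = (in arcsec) 1.221e+04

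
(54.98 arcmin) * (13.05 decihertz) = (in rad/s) 0.02087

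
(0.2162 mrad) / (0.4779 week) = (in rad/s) 7.48e-10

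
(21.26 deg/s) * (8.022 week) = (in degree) 1.031e+08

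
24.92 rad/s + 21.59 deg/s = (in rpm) 241.6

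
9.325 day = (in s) 8.057e+05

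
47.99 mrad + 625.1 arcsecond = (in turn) 0.00812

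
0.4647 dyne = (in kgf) 4.739e-07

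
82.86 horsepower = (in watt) 6.179e+04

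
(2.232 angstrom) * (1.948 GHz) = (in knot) 0.8452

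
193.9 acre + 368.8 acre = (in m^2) 2.277e+06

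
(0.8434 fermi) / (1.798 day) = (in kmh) 1.954e-20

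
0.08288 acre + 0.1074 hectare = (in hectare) 0.1409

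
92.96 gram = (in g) 92.96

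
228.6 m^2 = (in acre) 0.05649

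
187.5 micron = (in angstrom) 1.875e+06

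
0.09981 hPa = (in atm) 9.85e-05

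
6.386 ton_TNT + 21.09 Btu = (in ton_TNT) 6.386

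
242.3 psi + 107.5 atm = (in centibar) 1.256e+04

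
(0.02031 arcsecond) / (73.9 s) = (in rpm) 1.272e-08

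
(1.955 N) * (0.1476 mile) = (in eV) 2.898e+21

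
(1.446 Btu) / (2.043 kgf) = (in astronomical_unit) 5.09e-10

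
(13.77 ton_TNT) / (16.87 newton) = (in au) 0.02283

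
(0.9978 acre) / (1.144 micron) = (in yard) 3.86e+09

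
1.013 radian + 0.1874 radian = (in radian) 1.2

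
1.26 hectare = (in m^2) 1.26e+04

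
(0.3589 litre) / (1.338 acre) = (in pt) 0.0001879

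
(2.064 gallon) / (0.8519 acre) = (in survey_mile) 1.408e-09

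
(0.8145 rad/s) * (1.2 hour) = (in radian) 3519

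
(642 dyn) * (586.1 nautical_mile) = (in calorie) 1666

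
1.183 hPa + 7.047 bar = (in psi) 102.2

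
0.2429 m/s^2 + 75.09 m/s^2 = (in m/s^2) 75.33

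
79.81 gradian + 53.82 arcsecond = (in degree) 71.84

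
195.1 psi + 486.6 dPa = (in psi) 195.1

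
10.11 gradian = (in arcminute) 545.9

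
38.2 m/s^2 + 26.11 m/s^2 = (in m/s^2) 64.31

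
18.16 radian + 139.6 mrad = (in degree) 1048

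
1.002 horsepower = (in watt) 747.2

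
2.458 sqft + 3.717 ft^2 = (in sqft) 6.175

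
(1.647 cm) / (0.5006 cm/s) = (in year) 1.043e-07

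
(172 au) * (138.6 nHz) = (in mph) 7.978e+06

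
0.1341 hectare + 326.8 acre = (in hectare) 132.4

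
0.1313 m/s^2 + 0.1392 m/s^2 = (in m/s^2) 0.2705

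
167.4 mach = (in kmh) 2.052e+05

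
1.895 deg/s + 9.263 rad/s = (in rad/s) 9.296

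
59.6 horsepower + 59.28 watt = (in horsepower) 59.68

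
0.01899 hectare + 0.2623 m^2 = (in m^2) 190.2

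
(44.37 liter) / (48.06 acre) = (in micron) 0.2281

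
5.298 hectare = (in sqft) 5.703e+05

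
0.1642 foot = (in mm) 50.05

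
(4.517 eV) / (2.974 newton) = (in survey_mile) 1.512e-22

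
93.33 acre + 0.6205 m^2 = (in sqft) 4.065e+06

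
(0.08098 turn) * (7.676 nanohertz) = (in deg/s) 2.238e-07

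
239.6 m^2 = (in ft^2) 2579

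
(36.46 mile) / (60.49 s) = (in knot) 1886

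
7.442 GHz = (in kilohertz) 7.442e+06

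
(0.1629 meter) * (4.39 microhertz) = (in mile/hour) 1.6e-06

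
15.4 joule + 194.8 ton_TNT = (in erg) 8.15e+18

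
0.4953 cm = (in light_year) 5.235e-19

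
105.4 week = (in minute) 1.062e+06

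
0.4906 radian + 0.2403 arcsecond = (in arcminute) 1687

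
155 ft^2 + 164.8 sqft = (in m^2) 29.71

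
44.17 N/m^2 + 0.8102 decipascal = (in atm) 0.0004367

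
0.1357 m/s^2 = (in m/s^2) 0.1357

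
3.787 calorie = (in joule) 15.84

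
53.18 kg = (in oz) 1876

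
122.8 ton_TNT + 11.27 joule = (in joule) 5.138e+11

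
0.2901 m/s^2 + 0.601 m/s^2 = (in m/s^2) 0.8911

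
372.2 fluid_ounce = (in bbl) 0.06923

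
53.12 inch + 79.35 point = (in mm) 1377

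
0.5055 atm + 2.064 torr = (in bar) 0.5149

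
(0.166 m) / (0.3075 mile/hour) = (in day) 1.398e-05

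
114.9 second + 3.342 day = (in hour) 80.24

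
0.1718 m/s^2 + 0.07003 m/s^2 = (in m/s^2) 0.2418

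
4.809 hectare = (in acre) 11.88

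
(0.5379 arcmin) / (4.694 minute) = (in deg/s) 3.183e-05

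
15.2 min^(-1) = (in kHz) 0.0002533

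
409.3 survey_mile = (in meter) 6.587e+05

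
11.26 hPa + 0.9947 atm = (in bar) 1.019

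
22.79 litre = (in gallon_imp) 5.013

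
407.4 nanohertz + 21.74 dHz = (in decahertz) 0.2174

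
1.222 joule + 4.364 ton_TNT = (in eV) 1.14e+29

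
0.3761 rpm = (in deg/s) 2.257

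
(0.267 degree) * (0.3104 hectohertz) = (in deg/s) 8.288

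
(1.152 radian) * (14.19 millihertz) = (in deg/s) 0.9366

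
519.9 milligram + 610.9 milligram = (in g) 1.131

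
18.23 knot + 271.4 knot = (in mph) 333.3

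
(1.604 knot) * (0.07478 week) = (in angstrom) 3.732e+14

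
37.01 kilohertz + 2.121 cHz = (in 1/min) 2.221e+06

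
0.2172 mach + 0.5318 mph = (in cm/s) 7419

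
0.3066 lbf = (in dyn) 1.364e+05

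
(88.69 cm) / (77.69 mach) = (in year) 1.063e-12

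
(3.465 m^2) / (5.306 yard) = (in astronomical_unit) 4.774e-12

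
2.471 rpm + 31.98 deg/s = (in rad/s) 0.8169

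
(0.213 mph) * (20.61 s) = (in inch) 77.26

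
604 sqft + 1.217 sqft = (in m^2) 56.23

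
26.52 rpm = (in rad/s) 2.777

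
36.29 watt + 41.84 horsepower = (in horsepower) 41.89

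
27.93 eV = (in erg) 4.475e-11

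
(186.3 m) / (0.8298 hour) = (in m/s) 0.06236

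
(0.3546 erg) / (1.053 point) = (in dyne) 9.546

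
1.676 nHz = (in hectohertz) 1.676e-11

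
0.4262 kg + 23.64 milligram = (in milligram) 4.262e+05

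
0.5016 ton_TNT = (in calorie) 5.016e+08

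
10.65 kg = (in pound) 23.48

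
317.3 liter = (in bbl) 1.996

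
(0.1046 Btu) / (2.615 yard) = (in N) 46.15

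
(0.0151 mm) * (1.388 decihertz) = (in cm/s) 0.0002096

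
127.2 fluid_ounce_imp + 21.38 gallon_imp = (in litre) 100.8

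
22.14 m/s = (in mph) 49.53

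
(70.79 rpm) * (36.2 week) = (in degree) 9.299e+09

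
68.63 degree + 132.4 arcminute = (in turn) 0.1968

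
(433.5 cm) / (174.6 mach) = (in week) 1.206e-10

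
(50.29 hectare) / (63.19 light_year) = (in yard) 9.2e-13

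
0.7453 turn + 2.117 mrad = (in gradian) 298.3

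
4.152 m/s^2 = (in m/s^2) 4.152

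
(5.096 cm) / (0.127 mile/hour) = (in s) 0.8976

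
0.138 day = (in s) 1.192e+04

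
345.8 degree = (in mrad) 6035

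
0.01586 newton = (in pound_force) 0.003565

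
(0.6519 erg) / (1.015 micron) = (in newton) 0.06423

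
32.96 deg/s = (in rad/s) 0.5753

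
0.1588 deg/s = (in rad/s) 0.002772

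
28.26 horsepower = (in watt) 2.107e+04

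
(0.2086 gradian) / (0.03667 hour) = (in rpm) 0.000237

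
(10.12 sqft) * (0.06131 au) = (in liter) 8.623e+12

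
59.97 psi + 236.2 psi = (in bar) 20.42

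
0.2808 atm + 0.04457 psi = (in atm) 0.2838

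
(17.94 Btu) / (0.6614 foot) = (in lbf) 2.111e+04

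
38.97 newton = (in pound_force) 8.761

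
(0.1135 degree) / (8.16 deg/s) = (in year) 4.411e-10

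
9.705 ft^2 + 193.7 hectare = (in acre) 478.6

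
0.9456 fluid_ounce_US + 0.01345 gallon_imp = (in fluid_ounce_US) 3.013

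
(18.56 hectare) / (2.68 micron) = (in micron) 6.925e+16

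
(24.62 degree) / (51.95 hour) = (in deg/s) 0.0001316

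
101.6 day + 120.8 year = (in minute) 6.364e+07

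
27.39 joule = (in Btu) 0.02596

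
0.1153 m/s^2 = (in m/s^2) 0.1153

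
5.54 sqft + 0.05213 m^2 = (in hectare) 5.668e-05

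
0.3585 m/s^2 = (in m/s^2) 0.3585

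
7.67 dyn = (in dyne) 7.67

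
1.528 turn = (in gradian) 611.2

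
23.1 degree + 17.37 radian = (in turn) 2.829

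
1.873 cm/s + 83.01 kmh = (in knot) 44.86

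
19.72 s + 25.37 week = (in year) 0.4865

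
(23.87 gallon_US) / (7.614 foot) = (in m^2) 0.03893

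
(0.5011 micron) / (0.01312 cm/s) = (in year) 1.211e-10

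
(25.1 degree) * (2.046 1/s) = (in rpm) 8.559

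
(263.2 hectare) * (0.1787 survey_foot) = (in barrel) 9.017e+05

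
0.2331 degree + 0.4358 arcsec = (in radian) 0.00407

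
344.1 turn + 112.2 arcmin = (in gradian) 1.376e+05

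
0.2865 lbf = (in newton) 1.274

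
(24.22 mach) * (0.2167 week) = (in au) 0.007225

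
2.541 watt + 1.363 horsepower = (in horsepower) 1.366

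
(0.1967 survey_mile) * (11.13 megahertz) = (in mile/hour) 7.881e+09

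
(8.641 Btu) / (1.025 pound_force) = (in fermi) 2e+18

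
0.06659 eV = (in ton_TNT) 2.55e-30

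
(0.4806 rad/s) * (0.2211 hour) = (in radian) 382.5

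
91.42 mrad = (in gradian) 5.82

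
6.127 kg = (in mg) 6.127e+06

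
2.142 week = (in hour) 359.9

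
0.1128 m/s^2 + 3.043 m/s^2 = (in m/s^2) 3.156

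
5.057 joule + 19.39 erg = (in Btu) 0.004793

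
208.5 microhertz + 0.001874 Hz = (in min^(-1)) 0.125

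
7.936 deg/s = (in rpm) 1.323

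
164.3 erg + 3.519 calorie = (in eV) 9.19e+19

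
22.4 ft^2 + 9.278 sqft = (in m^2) 2.943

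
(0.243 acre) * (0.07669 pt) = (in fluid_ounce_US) 899.6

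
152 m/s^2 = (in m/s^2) 152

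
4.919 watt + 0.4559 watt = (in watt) 5.375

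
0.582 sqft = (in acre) 1.336e-05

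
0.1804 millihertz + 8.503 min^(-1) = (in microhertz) 1.419e+05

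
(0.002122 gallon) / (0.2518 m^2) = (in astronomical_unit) 2.132e-16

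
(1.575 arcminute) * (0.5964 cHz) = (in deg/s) 0.0001566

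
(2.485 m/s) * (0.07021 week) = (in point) 2.991e+08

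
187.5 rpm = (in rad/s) 19.63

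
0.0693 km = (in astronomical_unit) 4.632e-10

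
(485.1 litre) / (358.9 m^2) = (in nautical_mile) 7.298e-07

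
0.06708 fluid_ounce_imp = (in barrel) 1.199e-05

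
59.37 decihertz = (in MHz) 5.937e-06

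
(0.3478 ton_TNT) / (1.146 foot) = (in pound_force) 9.366e+08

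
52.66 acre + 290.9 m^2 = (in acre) 52.73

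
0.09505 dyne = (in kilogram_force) 9.692e-08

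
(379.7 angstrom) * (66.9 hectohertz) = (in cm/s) 0.0254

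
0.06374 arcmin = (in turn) 2.951e-06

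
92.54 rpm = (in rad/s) 9.691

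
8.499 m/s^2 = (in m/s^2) 8.499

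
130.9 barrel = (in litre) 2.081e+04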